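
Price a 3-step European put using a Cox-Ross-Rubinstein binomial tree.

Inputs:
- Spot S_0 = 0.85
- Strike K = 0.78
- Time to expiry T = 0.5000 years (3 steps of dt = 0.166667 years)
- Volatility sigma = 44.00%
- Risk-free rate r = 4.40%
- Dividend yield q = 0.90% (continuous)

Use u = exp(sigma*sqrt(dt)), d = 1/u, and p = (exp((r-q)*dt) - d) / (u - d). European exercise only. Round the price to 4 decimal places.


Answer: Price = V(0,0) = 0.0680

Derivation:
dt = T/N = 0.166667
u = exp(sigma*sqrt(dt)) = 1.196774; d = 1/u = 0.835580
p = (exp((r-q)*dt) - d) / (u - d) = 0.471410
Discount per step: exp(-r*dt) = 0.992693
Stock lattice S(k, i) with i counting down-moves:
  k=0: S(0,0) = 0.8500
  k=1: S(1,0) = 1.0173; S(1,1) = 0.7102
  k=2: S(2,0) = 1.2174; S(2,1) = 0.8500; S(2,2) = 0.5935
  k=3: S(3,0) = 1.4570; S(3,1) = 1.0173; S(3,2) = 0.7102; S(3,3) = 0.4959
Terminal payoffs V(N, i) = max(K - S_T, 0):
  V(3,0) = 0.000000; V(3,1) = 0.000000; V(3,2) = 0.069757; V(3,3) = 0.284113
Backward induction: V(k, i) = exp(-r*dt) * [p * V(k+1, i) + (1-p) * V(k+1, i+1)].
  V(2,0) = exp(-r*dt) * [p*0.000000 + (1-p)*0.000000] = 0.000000
  V(2,1) = exp(-r*dt) * [p*0.000000 + (1-p)*0.069757] = 0.036603
  V(2,2) = exp(-r*dt) * [p*0.069757 + (1-p)*0.284113] = 0.181726
  V(1,0) = exp(-r*dt) * [p*0.000000 + (1-p)*0.036603] = 0.019207
  V(1,1) = exp(-r*dt) * [p*0.036603 + (1-p)*0.181726] = 0.112486
  V(0,0) = exp(-r*dt) * [p*0.019207 + (1-p)*0.112486] = 0.068012


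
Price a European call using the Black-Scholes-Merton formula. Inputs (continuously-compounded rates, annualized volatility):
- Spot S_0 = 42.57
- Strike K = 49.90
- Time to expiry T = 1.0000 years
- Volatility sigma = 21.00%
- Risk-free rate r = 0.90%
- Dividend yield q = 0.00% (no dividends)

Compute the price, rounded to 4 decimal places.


d1 = (ln(S/K) + (r - q + 0.5*sigma^2) * T) / (sigma * sqrt(T)) = -0.60867249
d2 = d1 - sigma * sqrt(T) = -0.81867249
exp(-rT) = 0.99104038; exp(-qT) = 1.00000000
C = S_0 * exp(-qT) * N(d1) - K * exp(-rT) * N(d2)
N(d1) = 0.27137077; N(d2) = 0.20648665
C = 42.5700 * 1.00000000 * 0.27137077 - 49.9000 * 0.99104038 * 0.20648665 = 1.3409

Answer: Price = 1.3409


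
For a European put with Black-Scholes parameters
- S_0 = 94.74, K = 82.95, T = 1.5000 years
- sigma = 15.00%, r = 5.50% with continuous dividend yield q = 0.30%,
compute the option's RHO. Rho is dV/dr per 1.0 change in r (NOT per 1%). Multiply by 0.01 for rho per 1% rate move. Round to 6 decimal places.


d1 = 1.2398407003; d2 = 1.0561289696
phi(d1) = 0.1849738132; exp(-qT) = 0.9955101098; exp(-rT) = 0.9208114379
N(-d2) = 0.1454546484
Rho = -K*T*exp(-rT)*N(-d2) = -82.9500 * 1.5000 * 0.9208114379 * 0.1454546484 = -16.665025

Answer: Rho = -16.665025


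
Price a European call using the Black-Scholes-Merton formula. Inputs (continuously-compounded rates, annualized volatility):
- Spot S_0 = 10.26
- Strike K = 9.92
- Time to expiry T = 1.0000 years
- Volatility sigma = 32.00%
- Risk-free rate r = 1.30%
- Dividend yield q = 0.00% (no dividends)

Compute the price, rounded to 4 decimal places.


d1 = (ln(S/K) + (r - q + 0.5*sigma^2) * T) / (sigma * sqrt(T)) = 0.30593725
d2 = d1 - sigma * sqrt(T) = -0.01406275
exp(-rT) = 0.98708414; exp(-qT) = 1.00000000
C = S_0 * exp(-qT) * N(d1) - K * exp(-rT) * N(d2)
N(d1) = 0.62017379; N(d2) = 0.49438996
C = 10.2600 * 1.00000000 * 0.62017379 - 9.9200 * 0.98708414 * 0.49438996 = 1.5220

Answer: Price = 1.5220


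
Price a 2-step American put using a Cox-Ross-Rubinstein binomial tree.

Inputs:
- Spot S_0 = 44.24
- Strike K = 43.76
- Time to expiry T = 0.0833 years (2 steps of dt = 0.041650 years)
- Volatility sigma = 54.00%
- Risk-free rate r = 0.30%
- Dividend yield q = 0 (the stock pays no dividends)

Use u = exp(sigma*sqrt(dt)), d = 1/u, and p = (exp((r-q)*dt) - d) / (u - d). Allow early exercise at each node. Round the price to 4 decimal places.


dt = T/N = 0.041650
u = exp(sigma*sqrt(dt)) = 1.116507; d = 1/u = 0.895651
p = (exp((r-q)*dt) - d) / (u - d) = 0.473042
Discount per step: exp(-r*dt) = 0.999875
Stock lattice S(k, i) with i counting down-moves:
  k=0: S(0,0) = 44.2400
  k=1: S(1,0) = 49.3943; S(1,1) = 39.6236
  k=2: S(2,0) = 55.1490; S(2,1) = 44.2400; S(2,2) = 35.4889
Terminal payoffs V(N, i) = max(K - S_T, 0):
  V(2,0) = 0.000000; V(2,1) = 0.000000; V(2,2) = 8.271121
Backward induction: V(k, i) = exp(-r*dt) * [p * V(k+1, i) + (1-p) * V(k+1, i+1)]; then take max(V_cont, immediate exercise) for American.
  V(1,0) = exp(-r*dt) * [p*0.000000 + (1-p)*0.000000] = 0.000000; exercise = 0.000000; V(1,0) = max -> 0.000000
  V(1,1) = exp(-r*dt) * [p*0.000000 + (1-p)*8.271121] = 4.357986; exercise = 4.136421; V(1,1) = max -> 4.357986
  V(0,0) = exp(-r*dt) * [p*0.000000 + (1-p)*4.357986] = 2.296187; exercise = 0.000000; V(0,0) = max -> 2.296187

Answer: Price = V(0,0) = 2.2962


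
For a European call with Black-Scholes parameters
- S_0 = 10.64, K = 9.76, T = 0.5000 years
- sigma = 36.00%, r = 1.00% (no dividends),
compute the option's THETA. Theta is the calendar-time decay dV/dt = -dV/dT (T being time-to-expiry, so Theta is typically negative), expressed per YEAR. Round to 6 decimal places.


Answer: Theta = -1.017596

Derivation:
d1 = 0.4860498159; d2 = 0.2314913747
phi(d1) = 0.3544951037; exp(-qT) = 1.0000000000; exp(-rT) = 0.9950124792
Theta = -S*exp(-qT)*phi(d1)*sigma/(2*sqrt(T)) - r*K*exp(-rT)*N(d2) + q*S*exp(-qT)*N(d1)
N(d1) = 0.6865340767; N(d2) = 0.5915334572; sqrt(T) = 0.7071067812
Term 1 = -10.6400 * 1.0000000000 * 0.3544951037 * 0.3600 / (2 * 0.7071067812) = -0.9601506316
Term 2 = -0.0100 * 9.7600 * 0.9950124792 * 0.5915334572 = -0.0574457176
Term 3 = 0 (no dividend yield, q = 0)
Theta = -0.9601506316 + (-0.0574457176) + (0.0000000000) = -1.017596


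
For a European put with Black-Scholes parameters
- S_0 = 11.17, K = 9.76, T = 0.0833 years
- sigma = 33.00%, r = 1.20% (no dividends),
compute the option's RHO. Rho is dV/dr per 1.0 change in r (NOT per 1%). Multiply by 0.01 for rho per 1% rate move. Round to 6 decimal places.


d1 = 1.4748948091; d2 = 1.3796510692
phi(d1) = 0.1344455651; exp(-qT) = 1.0000000000; exp(-rT) = 0.9990008994
N(-d2) = 0.0838470527
Rho = -K*T*exp(-rT)*N(-d2) = -9.7600 * 0.0833 * 0.9990008994 * 0.0838470527 = -0.068100

Answer: Rho = -0.068100


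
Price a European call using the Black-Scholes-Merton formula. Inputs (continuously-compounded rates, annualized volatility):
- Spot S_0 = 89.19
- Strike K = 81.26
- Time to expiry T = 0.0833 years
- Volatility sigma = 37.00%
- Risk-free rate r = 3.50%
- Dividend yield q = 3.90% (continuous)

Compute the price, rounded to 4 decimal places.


Answer: Price = 8.8398

Derivation:
d1 = (ln(S/K) + (r - q + 0.5*sigma^2) * T) / (sigma * sqrt(T)) = 0.92223207
d2 = d1 - sigma * sqrt(T) = 0.81544363
exp(-rT) = 0.99708875; exp(-qT) = 0.99675657
C = S_0 * exp(-qT) * N(d1) - K * exp(-rT) * N(d2)
N(d1) = 0.82179623; N(d2) = 0.79259079
C = 89.1900 * 0.99675657 * 0.82179623 - 81.2600 * 0.99708875 * 0.79259079 = 8.8398


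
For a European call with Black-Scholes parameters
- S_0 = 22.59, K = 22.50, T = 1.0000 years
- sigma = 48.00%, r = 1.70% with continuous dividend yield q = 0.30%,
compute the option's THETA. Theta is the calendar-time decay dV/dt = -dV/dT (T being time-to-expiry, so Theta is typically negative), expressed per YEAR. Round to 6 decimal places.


Answer: Theta = -2.191667

Derivation:
d1 = 0.2774833776; d2 = -0.2025166224
phi(d1) = 0.3838754816; exp(-qT) = 0.9970044955; exp(-rT) = 0.9831436846
Theta = -S*exp(-qT)*phi(d1)*sigma/(2*sqrt(T)) - r*K*exp(-rT)*N(d2) + q*S*exp(-qT)*N(d1)
N(d1) = 0.6092955162; N(d2) = 0.4197564324; sqrt(T) = 1.0000000000
Term 1 = -22.5900 * 0.9970044955 * 0.3838754816 * 0.4800 / (2 * 1.0000000000) = -2.0749850092
Term 2 = -0.0170 * 22.5000 * 0.9831436846 * 0.4197564324 = -0.1578504387
Term 3 = 0.0030 * 22.5900 * 0.9970044955 * 0.6092955162 = 0.0411682669
Theta = -2.0749850092 + (-0.1578504387) + (0.0411682669) = -2.191667


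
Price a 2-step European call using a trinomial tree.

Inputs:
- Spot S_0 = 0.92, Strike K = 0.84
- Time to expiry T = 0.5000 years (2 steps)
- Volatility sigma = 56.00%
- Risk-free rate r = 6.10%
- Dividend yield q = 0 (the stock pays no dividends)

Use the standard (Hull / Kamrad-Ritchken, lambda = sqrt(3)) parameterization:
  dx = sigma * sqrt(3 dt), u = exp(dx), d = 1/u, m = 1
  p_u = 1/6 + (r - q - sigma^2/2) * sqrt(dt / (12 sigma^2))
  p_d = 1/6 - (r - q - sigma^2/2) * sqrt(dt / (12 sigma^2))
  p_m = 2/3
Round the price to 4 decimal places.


Answer: Price = V(0,0) = 0.1898

Derivation:
dt = T/N = 0.250000; dx = sigma*sqrt(3*dt) = 0.484974
u = exp(dx) = 1.624133; d = 1/u = 0.615713
p_u = 0.141975, p_m = 0.666667, p_d = 0.191359
Discount per step: exp(-r*dt) = 0.984866
Stock lattice S(k, j) with j the centered position index:
  k=0: S(0,+0) = 0.9200
  k=1: S(1,-1) = 0.5665; S(1,+0) = 0.9200; S(1,+1) = 1.4942
  k=2: S(2,-2) = 0.3488; S(2,-1) = 0.5665; S(2,+0) = 0.9200; S(2,+1) = 1.4942; S(2,+2) = 2.4268
Terminal payoffs V(N, j) = max(S_T - K, 0):
  V(2,-2) = 0.000000; V(2,-1) = 0.000000; V(2,+0) = 0.080000; V(2,+1) = 0.654202; V(2,+2) = 1.586784
Backward induction: V(k, j) = exp(-r*dt) * [p_u * V(k+1, j+1) + p_m * V(k+1, j) + p_d * V(k+1, j-1)]
  V(1,-1) = exp(-r*dt) * [p_u*0.080000 + p_m*0.000000 + p_d*0.000000] = 0.011186
  V(1,+0) = exp(-r*dt) * [p_u*0.654202 + p_m*0.080000 + p_d*0.000000] = 0.144001
  V(1,+1) = exp(-r*dt) * [p_u*1.586784 + p_m*0.654202 + p_d*0.080000] = 0.666485
  V(0,+0) = exp(-r*dt) * [p_u*0.666485 + p_m*0.144001 + p_d*0.011186] = 0.189848


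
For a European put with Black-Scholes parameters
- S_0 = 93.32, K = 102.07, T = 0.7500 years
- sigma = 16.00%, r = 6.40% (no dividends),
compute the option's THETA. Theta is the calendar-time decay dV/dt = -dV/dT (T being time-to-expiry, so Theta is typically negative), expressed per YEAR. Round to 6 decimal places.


d1 = -0.2311162375; d2 = -0.3696803021
phi(d1) = 0.3884286074; exp(-qT) = 1.0000000000; exp(-rT) = 0.9531337871
Theta = -S*exp(-qT)*phi(d1)*sigma/(2*sqrt(T)) + r*K*exp(-rT)*N(-d2) - q*S*exp(-qT)*N(-d1)
N(-d1) = 0.5913877496; N(-d2) = 0.6441896448; sqrt(T) = 0.8660254038
Term 1 = -93.3200 * 1.0000000000 * 0.3884286074 * 0.1600 / (2 * 0.8660254038) = -3.3484613716
Term 2 = 0.0640 * 102.0700 * 0.9531337871 * 0.6441896448 = 4.0109356372
Term 3 = 0 (no dividend yield, q = 0)
Theta = -3.3484613716 + (4.0109356372) + (0.0000000000) = 0.662474

Answer: Theta = 0.662474


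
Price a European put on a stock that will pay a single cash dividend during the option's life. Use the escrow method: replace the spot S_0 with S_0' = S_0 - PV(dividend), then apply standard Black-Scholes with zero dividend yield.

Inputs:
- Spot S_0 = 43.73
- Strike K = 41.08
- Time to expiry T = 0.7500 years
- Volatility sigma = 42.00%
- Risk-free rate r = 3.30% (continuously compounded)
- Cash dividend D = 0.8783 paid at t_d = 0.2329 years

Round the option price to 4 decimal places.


Answer: Price = 4.6933

Derivation:
PV(D) = D * exp(-r * t_d) = 0.8783 * 0.99234376 = 0.87157552
S_0' = S_0 - PV(D) = 43.7300 - 0.87157552 = 42.85842448
d1 = (ln(S_0'/K) + (r + sigma^2/2)*T) / (sigma*sqrt(T)) = 0.36642729
d2 = d1 - sigma*sqrt(T) = 0.00269662
exp(-rT) = 0.97555377
N(-d1) = 0.35702313; N(-d2) = 0.49892420
P = K * exp(-rT) * N(-d2) - S_0' * N(-d1) = 41.0800 * 0.97555377 * 0.49892420 - 42.85842448 * 0.35702313 = 4.6933


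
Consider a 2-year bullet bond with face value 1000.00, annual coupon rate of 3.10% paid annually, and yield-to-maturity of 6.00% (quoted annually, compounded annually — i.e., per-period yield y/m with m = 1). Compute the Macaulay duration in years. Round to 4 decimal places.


Coupon per period c = face * coupon_rate / m = 31.000000
Periods per year m = 1; per-period yield y/m = 0.060000
Number of cashflows N = 2
Cashflows (t years, CF_t, discount factor 1/(1+y/m)^(m*t), PV):
  t = 1.0000: CF_t = 31.000000, DF = 0.943396, PV = 29.245283
  t = 2.0000: CF_t = 1031.000000, DF = 0.889996, PV = 917.586330
Price P = sum_t PV_t = 946.831613
Macaulay numerator sum_t t * PV_t:
  t * PV_t at t = 1.0000: 29.245283
  t * PV_t at t = 2.0000: 1835.172659
Macaulay duration D = (sum_t t * PV_t) / P = 1864.417942 / 946.831613 = 1.969112

Answer: Macaulay duration = 1.9691 years


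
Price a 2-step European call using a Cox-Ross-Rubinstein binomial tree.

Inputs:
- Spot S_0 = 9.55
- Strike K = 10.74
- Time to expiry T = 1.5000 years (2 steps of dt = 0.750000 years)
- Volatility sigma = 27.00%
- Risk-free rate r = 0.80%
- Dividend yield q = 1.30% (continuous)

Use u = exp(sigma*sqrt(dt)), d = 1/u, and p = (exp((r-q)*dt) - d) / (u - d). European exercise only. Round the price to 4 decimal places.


Answer: Price = V(0,0) = 0.8378

Derivation:
dt = T/N = 0.750000
u = exp(sigma*sqrt(dt)) = 1.263426; d = 1/u = 0.791499
p = (exp((r-q)*dt) - d) / (u - d) = 0.433877
Discount per step: exp(-r*dt) = 0.994018
Stock lattice S(k, i) with i counting down-moves:
  k=0: S(0,0) = 9.5500
  k=1: S(1,0) = 12.0657; S(1,1) = 7.5588
  k=2: S(2,0) = 15.2441; S(2,1) = 9.5500; S(2,2) = 5.9828
Terminal payoffs V(N, i) = max(S_T - K, 0):
  V(2,0) = 4.504136; V(2,1) = 0.000000; V(2,2) = 0.000000
Backward induction: V(k, i) = exp(-r*dt) * [p * V(k+1, i) + (1-p) * V(k+1, i+1)].
  V(1,0) = exp(-r*dt) * [p*4.504136 + (1-p)*0.000000] = 1.942550
  V(1,1) = exp(-r*dt) * [p*0.000000 + (1-p)*0.000000] = 0.000000
  V(0,0) = exp(-r*dt) * [p*1.942550 + (1-p)*0.000000] = 0.837786


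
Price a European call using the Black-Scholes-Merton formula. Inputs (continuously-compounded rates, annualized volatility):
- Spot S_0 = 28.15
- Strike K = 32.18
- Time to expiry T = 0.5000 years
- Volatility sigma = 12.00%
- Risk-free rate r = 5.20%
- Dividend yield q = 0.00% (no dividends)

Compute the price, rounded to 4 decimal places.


Answer: Price = 0.1221

Derivation:
d1 = (ln(S/K) + (r - q + 0.5*sigma^2) * T) / (sigma * sqrt(T)) = -1.22798270
d2 = d1 - sigma * sqrt(T) = -1.31283551
exp(-rT) = 0.97433509; exp(-qT) = 1.00000000
C = S_0 * exp(-qT) * N(d1) - K * exp(-rT) * N(d2)
N(d1) = 0.10972673; N(d2) = 0.09461919
C = 28.1500 * 1.00000000 * 0.10972673 - 32.1800 * 0.97433509 * 0.09461919 = 0.1221


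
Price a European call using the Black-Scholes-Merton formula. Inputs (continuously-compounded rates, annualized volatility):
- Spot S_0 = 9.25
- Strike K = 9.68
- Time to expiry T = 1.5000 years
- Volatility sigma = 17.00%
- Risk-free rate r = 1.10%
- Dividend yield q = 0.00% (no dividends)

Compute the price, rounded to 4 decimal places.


d1 = (ln(S/K) + (r - q + 0.5*sigma^2) * T) / (sigma * sqrt(T)) = -0.03488530
d2 = d1 - sigma * sqrt(T) = -0.24309192
exp(-rT) = 0.98363538; exp(-qT) = 1.00000000
C = S_0 * exp(-qT) * N(d1) - K * exp(-rT) * N(d2)
N(d1) = 0.48608560; N(d2) = 0.40396709
C = 9.2500 * 1.00000000 * 0.48608560 - 9.6800 * 0.98363538 * 0.40396709 = 0.6499

Answer: Price = 0.6499


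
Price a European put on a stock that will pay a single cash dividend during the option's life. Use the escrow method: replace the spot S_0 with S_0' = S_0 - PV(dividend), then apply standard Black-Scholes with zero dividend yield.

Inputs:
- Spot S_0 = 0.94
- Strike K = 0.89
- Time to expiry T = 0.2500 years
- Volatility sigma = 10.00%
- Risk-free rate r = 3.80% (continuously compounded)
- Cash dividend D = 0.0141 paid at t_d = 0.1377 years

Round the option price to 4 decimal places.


Answer: Price = 0.0039

Derivation:
PV(D) = D * exp(-r * t_d) = 0.0141 * 0.99478107 = 0.01402641
S_0' = S_0 - PV(D) = 0.9400 - 0.01402641 = 0.92597359
d1 = (ln(S_0'/K) + (r + sigma^2/2)*T) / (sigma*sqrt(T)) = 1.00748495
d2 = d1 - sigma*sqrt(T) = 0.95748495
exp(-rT) = 0.99054498
N(-d1) = 0.15685089; N(-d2) = 0.16916127
P = K * exp(-rT) * N(-d2) - S_0' * N(-d1) = 0.8900 * 0.99054498 * 0.16916127 - 0.92597359 * 0.15685089 = 0.0039


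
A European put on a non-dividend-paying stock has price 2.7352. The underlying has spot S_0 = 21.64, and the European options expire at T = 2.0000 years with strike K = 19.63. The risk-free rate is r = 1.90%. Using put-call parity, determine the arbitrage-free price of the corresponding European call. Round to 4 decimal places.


Put-call parity: C - P = S_0 * exp(-qT) - K * exp(-rT).
S_0 * exp(-qT) = 21.6400 * 1.00000000 = 21.64000000
K * exp(-rT) = 19.6300 * 0.96271294 = 18.89805503
C = P + S*exp(-qT) - K*exp(-rT)
C = 2.7352 + 21.64000000 - 18.89805503 = 5.4771

Answer: Call price = 5.4771


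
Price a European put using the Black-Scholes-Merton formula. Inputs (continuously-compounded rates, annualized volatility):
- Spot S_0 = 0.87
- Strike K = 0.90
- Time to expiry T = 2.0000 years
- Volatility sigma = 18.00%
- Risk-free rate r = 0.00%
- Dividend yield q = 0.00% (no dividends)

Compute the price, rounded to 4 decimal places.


Answer: Price = 0.1054

Derivation:
d1 = (ln(S/K) + (r - q + 0.5*sigma^2) * T) / (sigma * sqrt(T)) = -0.00589865
d2 = d1 - sigma * sqrt(T) = -0.26045709
exp(-rT) = 1.00000000; exp(-qT) = 1.00000000
P = K * exp(-rT) * N(-d2) - S_0 * exp(-qT) * N(-d1)
N(-d1) = 0.50235321; N(-d2) = 0.60274440
P = 0.9000 * 1.00000000 * 0.60274440 - 0.8700 * 1.00000000 * 0.50235321 = 0.1054


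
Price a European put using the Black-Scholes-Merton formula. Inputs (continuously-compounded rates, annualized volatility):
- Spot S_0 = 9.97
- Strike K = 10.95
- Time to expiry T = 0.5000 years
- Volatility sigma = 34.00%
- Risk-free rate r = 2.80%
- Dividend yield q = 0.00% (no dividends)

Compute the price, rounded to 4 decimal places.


d1 = (ln(S/K) + (r - q + 0.5*sigma^2) * T) / (sigma * sqrt(T)) = -0.21154502
d2 = d1 - sigma * sqrt(T) = -0.45196133
exp(-rT) = 0.98609754; exp(-qT) = 1.00000000
P = K * exp(-rT) * N(-d2) - S_0 * exp(-qT) * N(-d1)
N(-d1) = 0.58376900; N(-d2) = 0.67435158
P = 10.9500 * 0.98609754 * 0.67435158 - 9.9700 * 1.00000000 * 0.58376900 = 1.4613

Answer: Price = 1.4613


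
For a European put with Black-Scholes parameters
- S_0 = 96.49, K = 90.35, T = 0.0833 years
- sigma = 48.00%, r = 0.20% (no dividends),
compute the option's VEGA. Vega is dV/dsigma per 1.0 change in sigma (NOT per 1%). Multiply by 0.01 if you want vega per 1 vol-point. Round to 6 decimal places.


Answer: Vega = 9.576386

Derivation:
d1 = 0.5450635846; d2 = 0.4065272356
phi(d1) = 0.3438720327; exp(-qT) = 1.0000000000; exp(-rT) = 0.9998334139
Vega = S * exp(-qT) * phi(d1) * sqrt(T) = 96.4900 * 1.0000000000 * 0.3438720327 * 0.2886173938 = 9.576386


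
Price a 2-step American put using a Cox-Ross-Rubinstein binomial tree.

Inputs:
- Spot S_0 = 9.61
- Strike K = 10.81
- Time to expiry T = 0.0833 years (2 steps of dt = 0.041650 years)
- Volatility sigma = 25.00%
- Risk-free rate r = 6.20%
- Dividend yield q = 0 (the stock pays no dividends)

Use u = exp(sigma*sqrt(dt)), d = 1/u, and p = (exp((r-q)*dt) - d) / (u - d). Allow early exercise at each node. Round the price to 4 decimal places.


dt = T/N = 0.041650
u = exp(sigma*sqrt(dt)) = 1.052345; d = 1/u = 0.950259
p = (exp((r-q)*dt) - d) / (u - d) = 0.512576
Discount per step: exp(-r*dt) = 0.997421
Stock lattice S(k, i) with i counting down-moves:
  k=0: S(0,0) = 9.6100
  k=1: S(1,0) = 10.1130; S(1,1) = 9.1320
  k=2: S(2,0) = 10.6424; S(2,1) = 9.6100; S(2,2) = 8.6778
Terminal payoffs V(N, i) = max(K - S_T, 0):
  V(2,0) = 0.167602; V(2,1) = 1.200000; V(2,2) = 2.132248
Backward induction: V(k, i) = exp(-r*dt) * [p * V(k+1, i) + (1-p) * V(k+1, i+1)]; then take max(V_cont, immediate exercise) for American.
  V(1,0) = exp(-r*dt) * [p*0.167602 + (1-p)*1.200000] = 0.669088; exercise = 0.696966; V(1,0) = max -> 0.696966
  V(1,1) = exp(-r*dt) * [p*1.200000 + (1-p)*2.132248] = 1.650134; exercise = 1.678012; V(1,1) = max -> 1.678012
  V(0,0) = exp(-r*dt) * [p*0.696966 + (1-p)*1.678012] = 1.172121; exercise = 1.200000; V(0,0) = max -> 1.200000

Answer: Price = V(0,0) = 1.2000


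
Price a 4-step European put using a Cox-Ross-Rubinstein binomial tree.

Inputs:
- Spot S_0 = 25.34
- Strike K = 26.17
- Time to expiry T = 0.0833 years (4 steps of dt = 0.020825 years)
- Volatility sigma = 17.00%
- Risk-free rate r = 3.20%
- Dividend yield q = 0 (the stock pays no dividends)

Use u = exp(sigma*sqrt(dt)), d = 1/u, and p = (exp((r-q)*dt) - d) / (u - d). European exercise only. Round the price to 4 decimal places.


dt = T/N = 0.020825
u = exp(sigma*sqrt(dt)) = 1.024836; d = 1/u = 0.975766
p = (exp((r-q)*dt) - d) / (u - d) = 0.507452
Discount per step: exp(-r*dt) = 0.999334
Stock lattice S(k, i) with i counting down-moves:
  k=0: S(0,0) = 25.3400
  k=1: S(1,0) = 25.9693; S(1,1) = 24.7259
  k=2: S(2,0) = 26.6143; S(2,1) = 25.3400; S(2,2) = 24.1267
  k=3: S(3,0) = 27.2753; S(3,1) = 25.9693; S(3,2) = 24.7259; S(3,3) = 23.5420
  k=4: S(4,0) = 27.9527; S(4,1) = 26.6143; S(4,2) = 25.3400; S(4,3) = 24.1267; S(4,4) = 22.9715
Terminal payoffs V(N, i) = max(K - S_T, 0):
  V(4,0) = 0.000000; V(4,1) = 0.000000; V(4,2) = 0.830000; V(4,3) = 2.043297; V(4,4) = 3.198501
Backward induction: V(k, i) = exp(-r*dt) * [p * V(k+1, i) + (1-p) * V(k+1, i+1)].
  V(3,0) = exp(-r*dt) * [p*0.000000 + (1-p)*0.000000] = 0.000000
  V(3,1) = exp(-r*dt) * [p*0.000000 + (1-p)*0.830000] = 0.408542
  V(3,2) = exp(-r*dt) * [p*0.830000 + (1-p)*2.043297] = 1.426656
  V(3,3) = exp(-r*dt) * [p*2.043297 + (1-p)*3.198501] = 2.610550
  V(2,0) = exp(-r*dt) * [p*0.000000 + (1-p)*0.408542] = 0.201092
  V(2,1) = exp(-r*dt) * [p*0.408542 + (1-p)*1.426656] = 0.909405
  V(2,2) = exp(-r*dt) * [p*1.426656 + (1-p)*2.610550] = 2.008441
  V(1,0) = exp(-r*dt) * [p*0.201092 + (1-p)*0.909405] = 0.549604
  V(1,1) = exp(-r*dt) * [p*0.909405 + (1-p)*2.008441] = 1.449767
  V(0,0) = exp(-r*dt) * [p*0.549604 + (1-p)*1.449767] = 0.992315

Answer: Price = V(0,0) = 0.9923


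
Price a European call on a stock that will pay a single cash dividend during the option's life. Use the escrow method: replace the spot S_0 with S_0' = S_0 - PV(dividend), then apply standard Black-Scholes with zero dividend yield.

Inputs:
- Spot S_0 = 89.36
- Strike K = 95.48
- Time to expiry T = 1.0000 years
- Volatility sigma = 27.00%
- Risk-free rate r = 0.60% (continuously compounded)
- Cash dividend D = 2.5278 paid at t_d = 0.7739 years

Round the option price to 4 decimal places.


PV(D) = D * exp(-r * t_d) = 2.5278 * 0.99536736 = 2.51608962
S_0' = S_0 - PV(D) = 89.3600 - 2.51608962 = 86.84391038
d1 = (ln(S_0'/K) + (r + sigma^2/2)*T) / (sigma*sqrt(T)) = -0.19390529
d2 = d1 - sigma*sqrt(T) = -0.46390529
exp(-rT) = 0.99401796
N(d1) = 0.42312502; N(d2) = 0.32135780
C = S_0' * N(d1) - K * exp(-rT) * N(d2) = 86.84391038 * 0.42312502 - 95.4800 * 0.99401796 * 0.32135780 = 6.2461

Answer: Price = 6.2461


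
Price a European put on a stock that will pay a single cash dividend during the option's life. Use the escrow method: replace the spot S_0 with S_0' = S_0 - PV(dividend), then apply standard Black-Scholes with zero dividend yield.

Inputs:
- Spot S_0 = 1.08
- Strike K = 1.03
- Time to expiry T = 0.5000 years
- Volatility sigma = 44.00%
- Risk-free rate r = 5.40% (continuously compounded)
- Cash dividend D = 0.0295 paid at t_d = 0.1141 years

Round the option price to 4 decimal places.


PV(D) = D * exp(-r * t_d) = 0.0295 * 0.99385754 = 0.02931880
S_0' = S_0 - PV(D) = 1.0800 - 0.02931880 = 1.05068120
d1 = (ln(S_0'/K) + (r + sigma^2/2)*T) / (sigma*sqrt(T)) = 0.30624125
d2 = d1 - sigma*sqrt(T) = -0.00488574
exp(-rT) = 0.97336124
N(-d1) = 0.37971048; N(-d2) = 0.50194912
P = K * exp(-rT) * N(-d2) - S_0' * N(-d1) = 1.0300 * 0.97336124 * 0.50194912 - 1.05068120 * 0.37971048 = 0.1043

Answer: Price = 0.1043


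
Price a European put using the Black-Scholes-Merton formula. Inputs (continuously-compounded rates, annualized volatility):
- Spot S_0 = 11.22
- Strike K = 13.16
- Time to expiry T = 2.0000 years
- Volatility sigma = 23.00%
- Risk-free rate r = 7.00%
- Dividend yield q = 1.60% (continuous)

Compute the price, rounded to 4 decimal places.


Answer: Price = 1.7459

Derivation:
d1 = (ln(S/K) + (r - q + 0.5*sigma^2) * T) / (sigma * sqrt(T)) = 0.00435324
d2 = d1 - sigma * sqrt(T) = -0.32091588
exp(-rT) = 0.86935824; exp(-qT) = 0.96850658
P = K * exp(-rT) * N(-d2) - S_0 * exp(-qT) * N(-d1)
N(-d1) = 0.49826331; N(-d2) = 0.62586293
P = 13.1600 * 0.86935824 * 0.62586293 - 11.2200 * 0.96850658 * 0.49826331 = 1.7459


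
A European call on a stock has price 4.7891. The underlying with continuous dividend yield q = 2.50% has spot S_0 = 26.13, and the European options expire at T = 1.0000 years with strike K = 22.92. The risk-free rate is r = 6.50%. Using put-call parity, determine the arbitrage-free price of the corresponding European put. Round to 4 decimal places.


Put-call parity: C - P = S_0 * exp(-qT) - K * exp(-rT).
S_0 * exp(-qT) = 26.1300 * 0.97530991 = 25.48484800
K * exp(-rT) = 22.9200 * 0.93706746 = 21.47758626
P = C - S*exp(-qT) + K*exp(-rT)
P = 4.7891 - 25.48484800 + 21.47758626 = 0.7818

Answer: Put price = 0.7818


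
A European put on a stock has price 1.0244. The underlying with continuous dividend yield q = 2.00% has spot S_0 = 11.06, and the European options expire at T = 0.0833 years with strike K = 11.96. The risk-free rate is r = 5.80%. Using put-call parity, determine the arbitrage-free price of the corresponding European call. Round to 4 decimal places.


Answer: Call price = 0.1636

Derivation:
Put-call parity: C - P = S_0 * exp(-qT) - K * exp(-rT).
S_0 * exp(-qT) = 11.0600 * 0.99833539 = 11.04158938
K * exp(-rT) = 11.9600 * 0.99518025 = 11.90235582
C = P + S*exp(-qT) - K*exp(-rT)
C = 1.0244 + 11.04158938 - 11.90235582 = 0.1636


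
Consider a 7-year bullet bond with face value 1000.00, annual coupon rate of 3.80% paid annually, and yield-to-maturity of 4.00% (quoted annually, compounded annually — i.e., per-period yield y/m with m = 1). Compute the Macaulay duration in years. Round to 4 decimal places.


Coupon per period c = face * coupon_rate / m = 38.000000
Periods per year m = 1; per-period yield y/m = 0.040000
Number of cashflows N = 7
Cashflows (t years, CF_t, discount factor 1/(1+y/m)^(m*t), PV):
  t = 1.0000: CF_t = 38.000000, DF = 0.961538, PV = 36.538462
  t = 2.0000: CF_t = 38.000000, DF = 0.924556, PV = 35.133136
  t = 3.0000: CF_t = 38.000000, DF = 0.888996, PV = 33.781862
  t = 4.0000: CF_t = 38.000000, DF = 0.854804, PV = 32.482559
  t = 5.0000: CF_t = 38.000000, DF = 0.821927, PV = 31.233230
  t = 6.0000: CF_t = 38.000000, DF = 0.790315, PV = 30.031952
  t = 7.0000: CF_t = 1038.000000, DF = 0.759918, PV = 788.794690
Price P = sum_t PV_t = 987.995891
Macaulay numerator sum_t t * PV_t:
  t * PV_t at t = 1.0000: 36.538462
  t * PV_t at t = 2.0000: 70.266272
  t * PV_t at t = 3.0000: 101.345585
  t * PV_t at t = 4.0000: 129.930237
  t * PV_t at t = 5.0000: 156.166150
  t * PV_t at t = 6.0000: 180.191712
  t * PV_t at t = 7.0000: 5521.562831
Macaulay duration D = (sum_t t * PV_t) / P = 6196.001249 / 987.995891 = 6.271282

Answer: Macaulay duration = 6.2713 years


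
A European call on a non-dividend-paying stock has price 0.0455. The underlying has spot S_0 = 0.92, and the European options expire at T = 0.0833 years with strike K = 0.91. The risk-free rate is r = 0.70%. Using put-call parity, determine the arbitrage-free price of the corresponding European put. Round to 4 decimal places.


Put-call parity: C - P = S_0 * exp(-qT) - K * exp(-rT).
S_0 * exp(-qT) = 0.9200 * 1.00000000 = 0.92000000
K * exp(-rT) = 0.9100 * 0.99941707 = 0.90946953
P = C - S*exp(-qT) + K*exp(-rT)
P = 0.0455 - 0.92000000 + 0.90946953 = 0.0350

Answer: Put price = 0.0350


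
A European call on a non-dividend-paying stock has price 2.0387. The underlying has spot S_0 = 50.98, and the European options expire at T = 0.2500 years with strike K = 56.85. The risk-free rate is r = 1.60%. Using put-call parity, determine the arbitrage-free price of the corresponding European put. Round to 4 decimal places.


Answer: Put price = 7.6818

Derivation:
Put-call parity: C - P = S_0 * exp(-qT) - K * exp(-rT).
S_0 * exp(-qT) = 50.9800 * 1.00000000 = 50.98000000
K * exp(-rT) = 56.8500 * 0.99600799 = 56.62305419
P = C - S*exp(-qT) + K*exp(-rT)
P = 2.0387 - 50.98000000 + 56.62305419 = 7.6818


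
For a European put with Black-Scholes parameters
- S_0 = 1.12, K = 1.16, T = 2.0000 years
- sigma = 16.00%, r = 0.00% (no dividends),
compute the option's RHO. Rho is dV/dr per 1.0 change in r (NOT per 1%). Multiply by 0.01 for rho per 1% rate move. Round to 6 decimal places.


Answer: Rho = -1.405305

Derivation:
d1 = -0.0419461038; d2 = -0.2682202737
phi(d1) = 0.3985914701; exp(-qT) = 1.0000000000; exp(-rT) = 1.0000000000
N(-d2) = 0.6057351148
Rho = -K*T*exp(-rT)*N(-d2) = -1.1600 * 2.0000 * 1.0000000000 * 0.6057351148 = -1.405305


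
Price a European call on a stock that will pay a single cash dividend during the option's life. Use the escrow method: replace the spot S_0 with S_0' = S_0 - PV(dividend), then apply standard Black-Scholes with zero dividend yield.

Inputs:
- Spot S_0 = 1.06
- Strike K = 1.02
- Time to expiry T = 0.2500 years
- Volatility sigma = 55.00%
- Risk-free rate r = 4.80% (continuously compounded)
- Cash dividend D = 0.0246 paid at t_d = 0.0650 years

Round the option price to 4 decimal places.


PV(D) = D * exp(-r * t_d) = 0.0246 * 0.99688486 = 0.02452337
S_0' = S_0 - PV(D) = 1.0600 - 0.02452337 = 1.03547663
d1 = (ln(S_0'/K) + (r + sigma^2/2)*T) / (sigma*sqrt(T)) = 0.23589712
d2 = d1 - sigma*sqrt(T) = -0.03910288
exp(-rT) = 0.98807171
N(d1) = 0.59324375; N(d2) = 0.48440418
C = S_0' * N(d1) - K * exp(-rT) * N(d2) = 1.03547663 * 0.59324375 - 1.0200 * 0.98807171 * 0.48440418 = 0.1261

Answer: Price = 0.1261


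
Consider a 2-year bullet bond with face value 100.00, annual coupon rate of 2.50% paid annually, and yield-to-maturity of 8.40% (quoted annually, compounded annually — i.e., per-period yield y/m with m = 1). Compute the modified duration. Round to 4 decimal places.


Coupon per period c = face * coupon_rate / m = 2.500000
Periods per year m = 1; per-period yield y/m = 0.084000
Number of cashflows N = 2
Cashflows (t years, CF_t, discount factor 1/(1+y/m)^(m*t), PV):
  t = 1.0000: CF_t = 2.500000, DF = 0.922509, PV = 2.306273
  t = 2.0000: CF_t = 102.500000, DF = 0.851023, PV = 87.229885
Price P = sum_t PV_t = 89.536158
First compute Macaulay numerator sum_t t * PV_t:
  t * PV_t at t = 1.0000: 2.306273
  t * PV_t at t = 2.0000: 174.459770
Macaulay duration D = 176.766043 / 89.536158 = 1.974242
Modified duration = D / (1 + y/m) = 1.974242 / (1 + 0.084000) = 1.821256

Answer: Modified duration = 1.8213


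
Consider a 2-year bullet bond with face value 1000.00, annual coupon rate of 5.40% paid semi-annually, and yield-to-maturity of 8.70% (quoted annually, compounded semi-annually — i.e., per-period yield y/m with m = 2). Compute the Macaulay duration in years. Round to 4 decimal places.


Coupon per period c = face * coupon_rate / m = 27.000000
Periods per year m = 2; per-period yield y/m = 0.043500
Number of cashflows N = 4
Cashflows (t years, CF_t, discount factor 1/(1+y/m)^(m*t), PV):
  t = 0.5000: CF_t = 27.000000, DF = 0.958313, PV = 25.874461
  t = 1.0000: CF_t = 27.000000, DF = 0.918365, PV = 24.795842
  t = 1.5000: CF_t = 27.000000, DF = 0.880081, PV = 23.762187
  t = 2.0000: CF_t = 1027.000000, DF = 0.843393, PV = 866.164998
Price P = sum_t PV_t = 940.597488
Macaulay numerator sum_t t * PV_t:
  t * PV_t at t = 0.5000: 12.937230
  t * PV_t at t = 1.0000: 24.795842
  t * PV_t at t = 1.5000: 35.643280
  t * PV_t at t = 2.0000: 1732.329997
Macaulay duration D = (sum_t t * PV_t) / P = 1805.706349 / 940.597488 = 1.919744

Answer: Macaulay duration = 1.9197 years


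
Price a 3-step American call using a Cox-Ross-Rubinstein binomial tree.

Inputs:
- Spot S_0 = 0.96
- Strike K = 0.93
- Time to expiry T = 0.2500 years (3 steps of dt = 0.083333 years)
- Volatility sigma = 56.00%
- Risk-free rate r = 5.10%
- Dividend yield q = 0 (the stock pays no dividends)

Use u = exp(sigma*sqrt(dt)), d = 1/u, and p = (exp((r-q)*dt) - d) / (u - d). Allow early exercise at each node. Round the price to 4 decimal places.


Answer: Price = V(0,0) = 0.1349

Derivation:
dt = T/N = 0.083333
u = exp(sigma*sqrt(dt)) = 1.175458; d = 1/u = 0.850732
p = (exp((r-q)*dt) - d) / (u - d) = 0.472789
Discount per step: exp(-r*dt) = 0.995759
Stock lattice S(k, i) with i counting down-moves:
  k=0: S(0,0) = 0.9600
  k=1: S(1,0) = 1.1284; S(1,1) = 0.8167
  k=2: S(2,0) = 1.3264; S(2,1) = 0.9600; S(2,2) = 0.6948
  k=3: S(3,0) = 1.5592; S(3,1) = 1.1284; S(3,2) = 0.8167; S(3,3) = 0.5911
Terminal payoffs V(N, i) = max(S_T - K, 0):
  V(3,0) = 0.629168; V(3,1) = 0.198440; V(3,2) = 0.000000; V(3,3) = 0.000000
Backward induction: V(k, i) = exp(-r*dt) * [p * V(k+1, i) + (1-p) * V(k+1, i+1)]; then take max(V_cont, immediate exercise) for American.
  V(2,0) = exp(-r*dt) * [p*0.629168 + (1-p)*0.198440] = 0.400378; exercise = 0.396434; V(2,0) = max -> 0.400378
  V(2,1) = exp(-r*dt) * [p*0.198440 + (1-p)*0.000000] = 0.093422; exercise = 0.030000; V(2,1) = max -> 0.093422
  V(2,2) = exp(-r*dt) * [p*0.000000 + (1-p)*0.000000] = 0.000000; exercise = 0.000000; V(2,2) = max -> 0.000000
  V(1,0) = exp(-r*dt) * [p*0.400378 + (1-p)*0.093422] = 0.237536; exercise = 0.198440; V(1,0) = max -> 0.237536
  V(1,1) = exp(-r*dt) * [p*0.093422 + (1-p)*0.000000] = 0.043982; exercise = 0.000000; V(1,1) = max -> 0.043982
  V(0,0) = exp(-r*dt) * [p*0.237536 + (1-p)*0.043982] = 0.134917; exercise = 0.030000; V(0,0) = max -> 0.134917


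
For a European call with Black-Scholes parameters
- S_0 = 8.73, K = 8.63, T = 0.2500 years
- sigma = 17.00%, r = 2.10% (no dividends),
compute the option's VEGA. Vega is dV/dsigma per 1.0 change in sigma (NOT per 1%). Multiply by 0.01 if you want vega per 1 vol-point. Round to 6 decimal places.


Answer: Vega = 1.692026

Derivation:
d1 = 0.2398042912; d2 = 0.1548042912
phi(d1) = 0.3876348145; exp(-qT) = 1.0000000000; exp(-rT) = 0.9947637572
Vega = S * exp(-qT) * phi(d1) * sqrt(T) = 8.7300 * 1.0000000000 * 0.3876348145 * 0.5000000000 = 1.692026


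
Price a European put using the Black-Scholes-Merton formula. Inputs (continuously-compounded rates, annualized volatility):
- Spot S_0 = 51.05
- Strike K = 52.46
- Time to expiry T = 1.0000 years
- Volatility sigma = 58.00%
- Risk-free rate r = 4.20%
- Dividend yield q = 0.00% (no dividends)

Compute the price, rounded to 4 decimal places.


Answer: Price = 11.1933

Derivation:
d1 = (ln(S/K) + (r - q + 0.5*sigma^2) * T) / (sigma * sqrt(T)) = 0.31543891
d2 = d1 - sigma * sqrt(T) = -0.26456109
exp(-rT) = 0.95886978; exp(-qT) = 1.00000000
P = K * exp(-rT) * N(-d2) - S_0 * exp(-qT) * N(-d1)
N(-d1) = 0.37621421; N(-d2) = 0.60432620
P = 52.4600 * 0.95886978 * 0.60432620 - 51.0500 * 1.00000000 * 0.37621421 = 11.1933


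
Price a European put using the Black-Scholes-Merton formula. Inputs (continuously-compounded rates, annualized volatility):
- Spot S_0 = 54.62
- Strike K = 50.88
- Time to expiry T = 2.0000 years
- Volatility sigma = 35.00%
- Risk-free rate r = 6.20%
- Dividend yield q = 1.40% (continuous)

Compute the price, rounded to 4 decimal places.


Answer: Price = 6.0284

Derivation:
d1 = (ln(S/K) + (r - q + 0.5*sigma^2) * T) / (sigma * sqrt(T)) = 0.58473730
d2 = d1 - sigma * sqrt(T) = 0.08976255
exp(-rT) = 0.88337984; exp(-qT) = 0.97238837
P = K * exp(-rT) * N(-d2) - S_0 * exp(-qT) * N(-d1)
N(-d1) = 0.27936218; N(-d2) = 0.46423795
P = 50.8800 * 0.88337984 * 0.46423795 - 54.6200 * 0.97238837 * 0.27936218 = 6.0284


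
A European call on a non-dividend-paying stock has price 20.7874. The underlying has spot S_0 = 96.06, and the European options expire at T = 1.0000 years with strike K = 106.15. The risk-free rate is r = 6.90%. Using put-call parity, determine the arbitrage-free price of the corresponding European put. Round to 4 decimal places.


Answer: Put price = 23.8000

Derivation:
Put-call parity: C - P = S_0 * exp(-qT) - K * exp(-rT).
S_0 * exp(-qT) = 96.0600 * 1.00000000 = 96.06000000
K * exp(-rT) = 106.1500 * 0.93332668 = 99.07262709
P = C - S*exp(-qT) + K*exp(-rT)
P = 20.7874 - 96.06000000 + 99.07262709 = 23.8000


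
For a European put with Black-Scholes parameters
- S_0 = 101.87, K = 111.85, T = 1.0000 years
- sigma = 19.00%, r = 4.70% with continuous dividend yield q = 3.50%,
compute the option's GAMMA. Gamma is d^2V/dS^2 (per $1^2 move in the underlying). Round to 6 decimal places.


d1 = -0.3337431439; d2 = -0.5237431439
phi(d1) = 0.3773316477; exp(-qT) = 0.9656054163; exp(-rT) = 0.9540873976
Gamma = exp(-qT) * phi(d1) / (S * sigma * sqrt(T)) = 0.9656054163 * 0.3773316477 / (101.8700 * 0.1900 * 1.0000000000) = 0.018824

Answer: Gamma = 0.018824


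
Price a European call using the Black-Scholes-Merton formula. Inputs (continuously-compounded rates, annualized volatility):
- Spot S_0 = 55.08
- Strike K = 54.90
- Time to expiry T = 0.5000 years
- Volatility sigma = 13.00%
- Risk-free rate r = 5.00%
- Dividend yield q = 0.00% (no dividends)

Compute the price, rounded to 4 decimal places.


d1 = (ln(S/K) + (r - q + 0.5*sigma^2) * T) / (sigma * sqrt(T)) = 0.35353517
d2 = d1 - sigma * sqrt(T) = 0.26161129
exp(-rT) = 0.97530991; exp(-qT) = 1.00000000
C = S_0 * exp(-qT) * N(d1) - K * exp(-rT) * N(d2)
N(d1) = 0.63815637; N(d2) = 0.60318943
C = 55.0800 * 1.00000000 * 0.63815637 - 54.9000 * 0.97530991 * 0.60318943 = 2.8522

Answer: Price = 2.8522


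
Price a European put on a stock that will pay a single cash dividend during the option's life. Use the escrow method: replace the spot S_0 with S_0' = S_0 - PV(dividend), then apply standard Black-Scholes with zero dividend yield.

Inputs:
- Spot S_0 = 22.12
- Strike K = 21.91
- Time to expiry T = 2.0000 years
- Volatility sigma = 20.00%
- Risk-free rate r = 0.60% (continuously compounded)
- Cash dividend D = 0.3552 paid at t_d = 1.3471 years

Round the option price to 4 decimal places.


Answer: Price = 2.3823

Derivation:
PV(D) = D * exp(-r * t_d) = 0.3552 * 0.99194998 = 0.35234063
S_0' = S_0 - PV(D) = 22.1200 - 0.35234063 = 21.76765937
d1 = (ln(S_0'/K) + (r + sigma^2/2)*T) / (sigma*sqrt(T)) = 0.16080386
d2 = d1 - sigma*sqrt(T) = -0.12203885
exp(-rT) = 0.98807171
N(-d1) = 0.43612394; N(-d2) = 0.54856588
P = K * exp(-rT) * N(-d2) - S_0' * N(-d1) = 21.9100 * 0.98807171 * 0.54856588 - 21.76765937 * 0.43612394 = 2.3823


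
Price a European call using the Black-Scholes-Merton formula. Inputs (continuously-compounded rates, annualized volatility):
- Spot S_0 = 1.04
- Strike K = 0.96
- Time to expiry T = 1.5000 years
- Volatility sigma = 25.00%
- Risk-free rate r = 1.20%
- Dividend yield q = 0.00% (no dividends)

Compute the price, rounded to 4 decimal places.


Answer: Price = 0.1753

Derivation:
d1 = (ln(S/K) + (r - q + 0.5*sigma^2) * T) / (sigma * sqrt(T)) = 0.47329925
d2 = d1 - sigma * sqrt(T) = 0.16711303
exp(-rT) = 0.98216103; exp(-qT) = 1.00000000
C = S_0 * exp(-qT) * N(d1) - K * exp(-rT) * N(d2)
N(d1) = 0.68200015; N(d2) = 0.56635944
C = 1.0400 * 1.00000000 * 0.68200015 - 0.9600 * 0.98216103 * 0.56635944 = 0.1753


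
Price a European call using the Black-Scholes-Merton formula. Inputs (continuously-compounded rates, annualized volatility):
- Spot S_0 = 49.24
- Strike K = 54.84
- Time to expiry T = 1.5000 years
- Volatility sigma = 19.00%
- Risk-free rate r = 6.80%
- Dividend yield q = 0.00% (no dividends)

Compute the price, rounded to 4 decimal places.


Answer: Price = 4.4342

Derivation:
d1 = (ln(S/K) + (r - q + 0.5*sigma^2) * T) / (sigma * sqrt(T)) = 0.09179762
d2 = d1 - sigma * sqrt(T) = -0.14090390
exp(-rT) = 0.90302955; exp(-qT) = 1.00000000
C = S_0 * exp(-qT) * N(d1) - K * exp(-rT) * N(d2)
N(d1) = 0.53657058; N(d2) = 0.44397293
C = 49.2400 * 1.00000000 * 0.53657058 - 54.8400 * 0.90302955 * 0.44397293 = 4.4342


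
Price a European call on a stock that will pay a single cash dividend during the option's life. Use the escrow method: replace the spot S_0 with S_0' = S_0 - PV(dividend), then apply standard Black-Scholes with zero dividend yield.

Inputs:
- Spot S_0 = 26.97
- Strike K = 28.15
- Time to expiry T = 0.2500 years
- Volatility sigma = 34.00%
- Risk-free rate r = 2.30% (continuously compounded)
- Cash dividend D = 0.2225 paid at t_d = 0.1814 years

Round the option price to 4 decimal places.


PV(D) = D * exp(-r * t_d) = 0.2225 * 0.99583649 = 0.22157362
S_0' = S_0 - PV(D) = 26.9700 - 0.22157362 = 26.74842638
d1 = (ln(S_0'/K) + (r + sigma^2/2)*T) / (sigma*sqrt(T)) = -0.18159829
d2 = d1 - sigma*sqrt(T) = -0.35159829
exp(-rT) = 0.99426650
N(d1) = 0.42794899; N(d2) = 0.36256977
C = S_0' * N(d1) - K * exp(-rT) * N(d2) = 26.74842638 * 0.42794899 - 28.1500 * 0.99426650 * 0.36256977 = 1.2991

Answer: Price = 1.2991
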